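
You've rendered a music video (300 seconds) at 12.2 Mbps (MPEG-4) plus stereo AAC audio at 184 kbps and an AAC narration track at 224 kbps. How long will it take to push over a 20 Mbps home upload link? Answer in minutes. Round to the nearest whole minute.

Audio total: 184 + 224 = 408 kbps = 0.408 Mbps.
Total bitrate: 12.608 Mbps.
File: 12.608 Mbps × 300 s = 3782.4 Mb.
At 20 Mbps: 3782.4 / 20 = 189.1 s ≈ 3.15 minutes.

3 minutes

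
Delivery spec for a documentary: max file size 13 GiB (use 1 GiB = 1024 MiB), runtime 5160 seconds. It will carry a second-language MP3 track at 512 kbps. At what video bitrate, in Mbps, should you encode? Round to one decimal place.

21.1 Mbps

Budget: 13 GiB = 111669.1 Mb.
Total bitrate budget: 111669.1 Mb / 5160 s = 21.641 Mbps.
Audio: 512 kbps = 0.512 Mbps.
Video: 21.641 − 0.512 = 21.129 Mbps.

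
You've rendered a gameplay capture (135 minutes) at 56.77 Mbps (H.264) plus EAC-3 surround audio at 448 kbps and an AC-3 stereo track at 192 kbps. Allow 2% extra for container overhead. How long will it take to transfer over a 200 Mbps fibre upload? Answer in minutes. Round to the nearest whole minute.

40 minutes

135 min = 8100 s
Audio total: 448 + 192 = 640 kbps = 0.640 Mbps.
Total bitrate: 57.410 Mbps.
File: 57.410 Mbps × 8100 s = 465021.0 Mb.
With 2% container overhead: ×1.02. → 474321.4 Mb.
At 200 Mbps: 474321.4 / 200 = 2371.6 s ≈ 39.5 minutes.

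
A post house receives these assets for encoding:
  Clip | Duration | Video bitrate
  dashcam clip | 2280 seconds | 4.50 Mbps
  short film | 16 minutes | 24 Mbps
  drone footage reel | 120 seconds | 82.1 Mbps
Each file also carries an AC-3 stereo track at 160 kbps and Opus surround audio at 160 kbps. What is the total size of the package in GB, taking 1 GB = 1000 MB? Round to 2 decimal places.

5.53 GB

Audio total: 160 + 160 = 320 kbps = 0.320 Mbps.
dashcam clip: 4.820 Mbps × 2280 s = 10989.6 Mb
short film: 24.320 Mbps × 960 s = 23347.2 Mb
drone footage reel: 82.420 Mbps × 120 s = 9890.4 Mb
Total: 44227.2 Mb = 5528.4 MB.
= 5.528 GB.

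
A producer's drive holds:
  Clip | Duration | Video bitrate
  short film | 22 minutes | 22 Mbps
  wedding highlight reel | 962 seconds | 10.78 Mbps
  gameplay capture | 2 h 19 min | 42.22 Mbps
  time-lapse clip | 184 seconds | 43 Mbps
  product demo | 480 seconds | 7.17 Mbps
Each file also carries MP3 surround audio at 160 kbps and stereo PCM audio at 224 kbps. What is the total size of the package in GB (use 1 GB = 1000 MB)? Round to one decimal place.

50.9 GB

Audio total: 160 + 224 = 384 kbps = 0.384 Mbps.
short film: 22.384 Mbps × 1320 s = 29546.9 Mb
wedding highlight reel: 11.164 Mbps × 962 s = 10739.8 Mb
gameplay capture: 42.604 Mbps × 8340 s = 355317.4 Mb
time-lapse clip: 43.384 Mbps × 184 s = 7982.7 Mb
product demo: 7.554 Mbps × 480 s = 3625.9 Mb
Total: 407212.6 Mb = 50901.6 MB.
= 50.90 GB.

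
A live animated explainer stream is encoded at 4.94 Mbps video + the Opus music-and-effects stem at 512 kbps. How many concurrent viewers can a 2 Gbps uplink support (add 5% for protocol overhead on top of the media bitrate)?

Audio: 512 kbps = 0.512 Mbps.
Per-viewer media rate: 5.452 Mbps.
On the wire with 5% overhead: 5.725 Mbps.
2 Gbps = 2,000 Mbps; 2,000 / 5.725 = 349.37 → 349 viewers.

349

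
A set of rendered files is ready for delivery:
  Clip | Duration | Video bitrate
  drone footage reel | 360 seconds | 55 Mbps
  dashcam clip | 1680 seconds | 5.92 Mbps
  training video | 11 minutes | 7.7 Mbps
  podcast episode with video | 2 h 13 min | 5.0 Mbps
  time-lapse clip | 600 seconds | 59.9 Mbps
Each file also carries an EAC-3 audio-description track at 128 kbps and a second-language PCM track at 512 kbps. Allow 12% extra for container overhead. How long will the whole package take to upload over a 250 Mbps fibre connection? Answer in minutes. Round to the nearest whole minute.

9 minutes

Audio total: 128 + 512 = 640 kbps = 0.640 Mbps.
drone footage reel: 55.640 Mbps × 360 s × 1.12 = 22434.0 Mb
dashcam clip: 6.560 Mbps × 1680 s × 1.12 = 12343.3 Mb
training video: 8.340 Mbps × 660 s × 1.12 = 6164.9 Mb
podcast episode with video: 5.640 Mbps × 7980 s × 1.12 = 50408.1 Mb
time-lapse clip: 60.540 Mbps × 600 s × 1.12 = 40682.9 Mb
Total: 132033.2 Mb = 16504.2 MB.
At 250 Mbps: 132033.2 / 250 = 528 s ≈ 8.8 minutes.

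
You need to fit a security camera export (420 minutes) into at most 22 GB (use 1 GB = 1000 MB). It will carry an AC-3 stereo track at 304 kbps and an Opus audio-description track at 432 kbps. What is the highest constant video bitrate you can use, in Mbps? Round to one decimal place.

Budget: 22 GB = 176000.0 Mb.
420 min = 25200 s
Total bitrate budget: 176000.0 Mb / 25200 s = 6.984 Mbps.
Audio total: 304 + 432 = 736 kbps = 0.736 Mbps.
Video: 6.984 − 0.736 = 6.248 Mbps.

6.2 Mbps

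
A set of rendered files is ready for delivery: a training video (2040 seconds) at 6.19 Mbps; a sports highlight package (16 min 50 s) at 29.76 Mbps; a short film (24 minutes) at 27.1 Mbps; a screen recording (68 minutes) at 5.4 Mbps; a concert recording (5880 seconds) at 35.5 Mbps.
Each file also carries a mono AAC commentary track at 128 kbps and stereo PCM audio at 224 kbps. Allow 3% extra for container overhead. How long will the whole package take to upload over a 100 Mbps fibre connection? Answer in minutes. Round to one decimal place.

Audio total: 128 + 224 = 352 kbps = 0.352 Mbps.
training video: 6.542 Mbps × 2040 s × 1.03 = 13746.1 Mb
sports highlight package: 30.112 Mbps × 1010 s × 1.03 = 31325.5 Mb
short film: 27.452 Mbps × 1440 s × 1.03 = 40716.8 Mb
screen recording: 5.752 Mbps × 4080 s × 1.03 = 24172.2 Mb
concert recording: 35.852 Mbps × 5880 s × 1.03 = 217134.1 Mb
Total: 327094.6 Mb = 40886.8 MB.
At 100 Mbps: 327094.6 / 100 = 3271 s ≈ 54.5 minutes.

54.5 minutes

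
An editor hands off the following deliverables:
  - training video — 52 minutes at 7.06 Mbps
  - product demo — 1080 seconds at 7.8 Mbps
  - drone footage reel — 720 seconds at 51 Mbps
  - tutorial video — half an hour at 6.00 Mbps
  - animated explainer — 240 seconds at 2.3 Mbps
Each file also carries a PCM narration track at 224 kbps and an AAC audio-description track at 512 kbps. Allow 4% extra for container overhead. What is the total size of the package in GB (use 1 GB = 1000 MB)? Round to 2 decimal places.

10.87 GB

Audio total: 224 + 512 = 736 kbps = 0.736 Mbps.
training video: 7.796 Mbps × 3120 s × 1.04 = 25296.5 Mb
product demo: 8.536 Mbps × 1080 s × 1.04 = 9587.6 Mb
drone footage reel: 51.736 Mbps × 720 s × 1.04 = 38739.9 Mb
tutorial video: 6.736 Mbps × 1800 s × 1.04 = 12609.8 Mb
animated explainer: 3.036 Mbps × 240 s × 1.04 = 757.8 Mb
Total: 86991.6 Mb = 10873.9 MB.
= 10.87 GB.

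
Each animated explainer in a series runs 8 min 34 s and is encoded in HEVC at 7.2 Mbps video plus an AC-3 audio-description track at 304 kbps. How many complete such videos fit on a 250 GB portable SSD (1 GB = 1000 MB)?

8 min 34 s = 514 s
Audio: 304 kbps = 0.304 Mbps.
Total bitrate: 7.504 Mbps.
Per item: 7.504 Mbps × 514 s = 3,857 Mb = 482.1 MB.
Capacity: 250 GB = 2,000,000 Mb; 518.53 items → 518 complete.

518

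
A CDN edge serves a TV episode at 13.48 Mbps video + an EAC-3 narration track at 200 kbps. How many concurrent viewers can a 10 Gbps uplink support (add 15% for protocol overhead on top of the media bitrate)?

635

Audio: 200 kbps = 0.200 Mbps.
Per-viewer media rate: 13.680 Mbps.
On the wire with 15% overhead: 15.732 Mbps.
10 Gbps = 10,000 Mbps; 10,000 / 15.732 = 635.65 → 635 viewers.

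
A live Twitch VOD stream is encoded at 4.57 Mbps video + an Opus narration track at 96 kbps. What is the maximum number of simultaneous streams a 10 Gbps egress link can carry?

2143

Audio: 96 kbps = 0.096 Mbps.
Per-viewer media rate: 4.666 Mbps.
10 Gbps = 10,000 Mbps; 10,000 / 4.666 = 2143.16 → 2143 viewers.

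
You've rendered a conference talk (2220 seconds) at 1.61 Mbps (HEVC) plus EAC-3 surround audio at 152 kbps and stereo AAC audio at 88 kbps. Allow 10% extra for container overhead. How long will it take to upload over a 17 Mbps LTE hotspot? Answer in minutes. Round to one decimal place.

4.4 minutes

Audio total: 152 + 88 = 240 kbps = 0.240 Mbps.
Total bitrate: 1.850 Mbps.
File: 1.850 Mbps × 2220 s = 4107.0 Mb.
With 10% container overhead: ×1.10. → 4517.7 Mb.
At 17 Mbps: 4517.7 / 17 = 265.7 s ≈ 4.43 minutes.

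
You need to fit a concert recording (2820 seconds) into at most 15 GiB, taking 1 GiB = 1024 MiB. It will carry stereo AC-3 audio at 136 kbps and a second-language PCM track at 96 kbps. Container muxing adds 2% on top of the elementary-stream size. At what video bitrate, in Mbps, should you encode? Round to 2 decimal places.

Budget: 15 GiB = 128849.0 Mb.
Stream payload after overhead: 128849.0 / 1.02 = 126322.6 Mb.
Total bitrate budget: 126322.6 Mb / 2820 s = 44.795 Mbps.
Audio total: 136 + 96 = 232 kbps = 0.232 Mbps.
Video: 44.795 − 0.232 = 44.563 Mbps.

44.56 Mbps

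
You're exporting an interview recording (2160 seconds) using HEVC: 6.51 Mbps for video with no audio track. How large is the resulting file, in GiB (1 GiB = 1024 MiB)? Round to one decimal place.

Total bitrate: 6.51 Mbps.
Stream data: 6.510 Mbps × 2160 s = 14061.6 Mb.
14,062 Mb = 1,757,700,000 bytes ÷ 1,073,741,824 = 1.637 GiB.

1.6 GiB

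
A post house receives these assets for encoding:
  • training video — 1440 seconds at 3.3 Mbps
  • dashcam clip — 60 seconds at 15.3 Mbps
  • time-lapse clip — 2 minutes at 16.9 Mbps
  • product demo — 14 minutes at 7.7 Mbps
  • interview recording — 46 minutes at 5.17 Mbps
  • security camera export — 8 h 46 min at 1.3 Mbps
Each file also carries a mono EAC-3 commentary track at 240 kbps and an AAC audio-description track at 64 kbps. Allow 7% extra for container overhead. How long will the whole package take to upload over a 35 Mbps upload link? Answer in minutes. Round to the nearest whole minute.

41 minutes

Audio total: 240 + 64 = 304 kbps = 0.304 Mbps.
training video: 3.604 Mbps × 1440 s × 1.07 = 5553.0 Mb
dashcam clip: 15.604 Mbps × 60 s × 1.07 = 1001.8 Mb
time-lapse clip: 17.204 Mbps × 120 s × 1.07 = 2209.0 Mb
product demo: 8.004 Mbps × 840 s × 1.07 = 7194.0 Mb
interview recording: 5.474 Mbps × 2760 s × 1.07 = 16165.8 Mb
security camera export: 1.604 Mbps × 31560 s × 1.07 = 54165.8 Mb
Total: 86289.4 Mb = 10786.2 MB.
At 35 Mbps: 86289.4 / 35 = 2465 s ≈ 41.1 minutes.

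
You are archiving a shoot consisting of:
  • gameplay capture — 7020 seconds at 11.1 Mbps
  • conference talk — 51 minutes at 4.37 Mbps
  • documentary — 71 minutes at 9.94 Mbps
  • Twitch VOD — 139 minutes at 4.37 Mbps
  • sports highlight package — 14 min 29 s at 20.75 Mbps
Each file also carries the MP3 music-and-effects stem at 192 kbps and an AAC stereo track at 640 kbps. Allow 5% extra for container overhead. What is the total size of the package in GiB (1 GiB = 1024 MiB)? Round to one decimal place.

25.4 GiB

Audio total: 192 + 640 = 832 kbps = 0.832 Mbps.
gameplay capture: 11.932 Mbps × 7020 s × 1.05 = 87950.8 Mb
conference talk: 5.202 Mbps × 3060 s × 1.05 = 16714.0 Mb
documentary: 10.772 Mbps × 4260 s × 1.05 = 48183.2 Mb
Twitch VOD: 5.202 Mbps × 8340 s × 1.05 = 45553.9 Mb
sports highlight package: 21.582 Mbps × 869 s × 1.05 = 19692.5 Mb
Total: 218094.4 Mb = 27261.8 MB.
= 25.39 GiB.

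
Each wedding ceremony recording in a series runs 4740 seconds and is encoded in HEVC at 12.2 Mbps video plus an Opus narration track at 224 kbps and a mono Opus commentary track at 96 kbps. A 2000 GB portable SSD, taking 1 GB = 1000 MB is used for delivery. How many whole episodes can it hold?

Audio total: 224 + 96 = 320 kbps = 0.320 Mbps.
Total bitrate: 12.520 Mbps.
Per item: 12.520 Mbps × 4740 s = 59,345 Mb = 7,418 MB.
Capacity: 2000 GB = 16,000,000 Mb; 269.61 items → 269 complete.

269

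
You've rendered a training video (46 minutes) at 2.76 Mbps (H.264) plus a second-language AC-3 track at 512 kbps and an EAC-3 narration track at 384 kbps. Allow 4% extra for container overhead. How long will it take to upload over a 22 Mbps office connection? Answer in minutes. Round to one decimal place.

46 min = 2760 s
Audio total: 512 + 384 = 896 kbps = 0.896 Mbps.
Total bitrate: 3.656 Mbps.
File: 3.656 Mbps × 2760 s = 10090.6 Mb.
With 4% container overhead: ×1.04. → 10494.2 Mb.
At 22 Mbps: 10494.2 / 22 = 477.0 s ≈ 7.95 minutes.

8.0 minutes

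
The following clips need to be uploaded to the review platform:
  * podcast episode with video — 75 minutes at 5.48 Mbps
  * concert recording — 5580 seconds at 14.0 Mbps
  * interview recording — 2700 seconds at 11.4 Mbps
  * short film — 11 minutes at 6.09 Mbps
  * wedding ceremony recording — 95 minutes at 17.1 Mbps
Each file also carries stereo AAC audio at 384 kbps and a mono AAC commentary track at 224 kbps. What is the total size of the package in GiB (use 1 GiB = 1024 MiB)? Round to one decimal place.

Audio total: 384 + 224 = 608 kbps = 0.608 Mbps.
podcast episode with video: 6.088 Mbps × 4500 s = 27396.0 Mb
concert recording: 14.608 Mbps × 5580 s = 81512.6 Mb
interview recording: 12.008 Mbps × 2700 s = 32421.6 Mb
short film: 6.698 Mbps × 660 s = 4420.7 Mb
wedding ceremony recording: 17.708 Mbps × 5700 s = 100935.6 Mb
Total: 246686.5 Mb = 30835.8 MB.
= 28.72 GiB.

28.7 GiB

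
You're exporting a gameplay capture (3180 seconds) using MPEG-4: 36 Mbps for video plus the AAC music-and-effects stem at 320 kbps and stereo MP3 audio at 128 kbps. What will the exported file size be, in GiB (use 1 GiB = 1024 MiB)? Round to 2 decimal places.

13.49 GiB

Audio total: 320 + 128 = 448 kbps = 0.448 Mbps.
Total bitrate: 36 + 0.448 = 36.448 Mbps.
Stream data: 36.448 Mbps × 3180 s = 115904.6 Mb.
115,905 Mb = 14,488,080,000 bytes ÷ 1,073,741,824 = 13.49 GiB.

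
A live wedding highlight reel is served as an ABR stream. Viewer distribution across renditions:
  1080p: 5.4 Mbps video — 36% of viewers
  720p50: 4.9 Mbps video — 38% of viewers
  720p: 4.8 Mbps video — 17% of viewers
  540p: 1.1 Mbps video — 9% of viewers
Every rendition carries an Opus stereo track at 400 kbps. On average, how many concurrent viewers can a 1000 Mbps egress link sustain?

195

Audio: 400 kbps = 0.400 Mbps.
Average per-viewer bitrate: 0.36×5.800 + 0.38×5.300 + 0.17×5.200 + 0.09×1.500 = 5.121 Mbps.
1000 Mbps = 1,000 Mbps; 1,000 / 5.121 = 195.27 → 195.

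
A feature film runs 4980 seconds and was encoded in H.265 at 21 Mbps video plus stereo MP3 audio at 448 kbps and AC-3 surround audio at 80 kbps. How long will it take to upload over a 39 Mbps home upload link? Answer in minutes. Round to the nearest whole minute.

Audio total: 448 + 80 = 528 kbps = 0.528 Mbps.
Total bitrate: 21.528 Mbps.
File: 21.528 Mbps × 4980 s = 107209.4 Mb.
At 39 Mbps: 107209.4 / 39 = 2749.0 s ≈ 45.8 minutes.

46 minutes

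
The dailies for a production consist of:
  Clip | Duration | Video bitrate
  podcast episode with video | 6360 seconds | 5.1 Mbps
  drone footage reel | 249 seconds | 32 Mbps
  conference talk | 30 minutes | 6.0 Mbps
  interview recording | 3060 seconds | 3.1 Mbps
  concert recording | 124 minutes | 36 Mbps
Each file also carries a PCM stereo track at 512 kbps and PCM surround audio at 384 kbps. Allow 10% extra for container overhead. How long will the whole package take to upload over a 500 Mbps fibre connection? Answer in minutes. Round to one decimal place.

Audio total: 512 + 384 = 896 kbps = 0.896 Mbps.
podcast episode with video: 5.996 Mbps × 6360 s × 1.10 = 41948.0 Mb
drone footage reel: 32.896 Mbps × 249 s × 1.10 = 9010.2 Mb
conference talk: 6.896 Mbps × 1800 s × 1.10 = 13654.1 Mb
interview recording: 3.996 Mbps × 3060 s × 1.10 = 13450.5 Mb
concert recording: 36.896 Mbps × 7440 s × 1.10 = 301956.9 Mb
Total: 380019.7 Mb = 47502.5 MB.
At 500 Mbps: 380019.7 / 500 = 760 s ≈ 12.7 minutes.

12.7 minutes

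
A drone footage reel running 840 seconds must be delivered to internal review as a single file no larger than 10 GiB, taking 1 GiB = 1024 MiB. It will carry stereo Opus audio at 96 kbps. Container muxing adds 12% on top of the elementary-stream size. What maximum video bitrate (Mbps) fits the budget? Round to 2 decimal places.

Budget: 10 GiB = 85899.3 Mb.
Stream payload after overhead: 85899.3 / 1.12 = 76695.8 Mb.
Total bitrate budget: 76695.8 Mb / 840 s = 91.305 Mbps.
Audio: 96 kbps = 0.096 Mbps.
Video: 91.305 − 0.096 = 91.209 Mbps.

91.21 Mbps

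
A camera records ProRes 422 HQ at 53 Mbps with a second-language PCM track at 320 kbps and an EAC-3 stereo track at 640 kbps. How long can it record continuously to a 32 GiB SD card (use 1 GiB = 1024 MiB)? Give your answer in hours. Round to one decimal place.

1.4 hours

Audio total: 320 + 640 = 960 kbps = 0.960 Mbps.
Total bitrate: 53 + 0.960 = 53.960 Mbps.
Capacity: 32 GiB = 274,878 Mb.
Recording time: 274,878 / 53.960 = 5,094 s ≈ 1.42 hours.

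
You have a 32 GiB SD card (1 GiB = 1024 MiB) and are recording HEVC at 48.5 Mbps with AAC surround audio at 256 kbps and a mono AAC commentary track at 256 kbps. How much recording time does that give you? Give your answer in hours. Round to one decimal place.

Audio total: 256 + 256 = 512 kbps = 0.512 Mbps.
Total bitrate: 48.5 + 0.512 = 49.012 Mbps.
Capacity: 32 GiB = 274,878 Mb.
Recording time: 274,878 / 49.012 = 5,608 s ≈ 1.56 hours.

1.6 hours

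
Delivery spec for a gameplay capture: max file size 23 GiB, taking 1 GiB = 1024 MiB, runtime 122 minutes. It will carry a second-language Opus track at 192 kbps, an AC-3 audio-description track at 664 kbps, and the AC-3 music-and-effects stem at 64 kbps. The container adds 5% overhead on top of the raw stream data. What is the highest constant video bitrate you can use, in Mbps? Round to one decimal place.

Budget: 23 GiB = 197568.5 Mb.
Stream payload after overhead: 197568.5 / 1.05 = 188160.5 Mb.
122 min = 7320 s
Total bitrate budget: 188160.5 Mb / 7320 s = 25.705 Mbps.
Audio total: 192 + 664 + 64 = 920 kbps = 0.920 Mbps.
Video: 25.705 − 0.920 = 24.785 Mbps.

24.8 Mbps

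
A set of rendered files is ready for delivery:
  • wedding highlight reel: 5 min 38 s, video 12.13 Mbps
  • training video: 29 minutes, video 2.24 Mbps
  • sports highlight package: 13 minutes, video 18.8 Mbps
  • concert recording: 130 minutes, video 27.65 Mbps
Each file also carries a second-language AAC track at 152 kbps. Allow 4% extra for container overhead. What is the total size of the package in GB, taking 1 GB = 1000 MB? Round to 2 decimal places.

Audio: 152 kbps = 0.152 Mbps.
wedding highlight reel: 12.282 Mbps × 338 s × 1.04 = 4317.4 Mb
training video: 2.392 Mbps × 1740 s × 1.04 = 4328.6 Mb
sports highlight package: 18.952 Mbps × 780 s × 1.04 = 15373.9 Mb
concert recording: 27.802 Mbps × 7800 s × 1.04 = 225529.8 Mb
Total: 249549.6 Mb = 31193.7 MB.
= 31.19 GB.

31.19 GB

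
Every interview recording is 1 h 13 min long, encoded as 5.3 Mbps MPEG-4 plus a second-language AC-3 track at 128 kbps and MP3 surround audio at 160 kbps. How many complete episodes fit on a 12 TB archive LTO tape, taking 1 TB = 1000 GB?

3922

1 h 13 min = 73 min = 4380 s
Audio total: 128 + 160 = 288 kbps = 0.288 Mbps.
Total bitrate: 5.588 Mbps.
Per item: 5.588 Mbps × 4380 s = 24,475 Mb = 3,059 MB.
Capacity: 12 TB = 96,000,000 Mb; 3922.30 items → 3922 complete.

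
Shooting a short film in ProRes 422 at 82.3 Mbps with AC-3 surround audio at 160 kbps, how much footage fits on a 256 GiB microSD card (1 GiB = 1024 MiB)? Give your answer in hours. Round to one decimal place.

Audio: 160 kbps = 0.160 Mbps.
Total bitrate: 82.3 + 0.160 = 82.460 Mbps.
Capacity: 256 GiB = 2,199,023 Mb.
Recording time: 2,199,023 / 82.460 = 26,668 s ≈ 7.41 hours.

7.4 hours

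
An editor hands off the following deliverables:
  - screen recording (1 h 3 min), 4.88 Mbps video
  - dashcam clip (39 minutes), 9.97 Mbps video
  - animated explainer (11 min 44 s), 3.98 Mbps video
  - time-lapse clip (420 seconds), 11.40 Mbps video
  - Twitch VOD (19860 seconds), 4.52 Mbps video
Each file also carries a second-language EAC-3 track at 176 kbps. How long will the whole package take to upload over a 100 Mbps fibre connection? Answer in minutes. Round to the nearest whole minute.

24 minutes

Audio: 176 kbps = 0.176 Mbps.
screen recording: 5.056 Mbps × 3780 s = 19111.7 Mb
dashcam clip: 10.146 Mbps × 2340 s = 23741.6 Mb
animated explainer: 4.156 Mbps × 704 s = 2925.8 Mb
time-lapse clip: 11.576 Mbps × 420 s = 4861.9 Mb
Twitch VOD: 4.696 Mbps × 19860 s = 93262.6 Mb
Total: 143903.6 Mb = 17988.0 MB.
At 100 Mbps: 143903.6 / 100 = 1439 s ≈ 24 minutes.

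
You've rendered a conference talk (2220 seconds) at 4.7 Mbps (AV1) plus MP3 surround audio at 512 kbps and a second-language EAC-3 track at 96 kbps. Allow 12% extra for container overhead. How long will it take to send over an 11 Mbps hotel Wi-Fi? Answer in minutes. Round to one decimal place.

Audio total: 512 + 96 = 608 kbps = 0.608 Mbps.
Total bitrate: 5.308 Mbps.
File: 5.308 Mbps × 2220 s = 11783.8 Mb.
With 12% container overhead: ×1.12. → 13197.8 Mb.
At 11 Mbps: 13197.8 / 11 = 1199.8 s ≈ 20 minutes.

20.0 minutes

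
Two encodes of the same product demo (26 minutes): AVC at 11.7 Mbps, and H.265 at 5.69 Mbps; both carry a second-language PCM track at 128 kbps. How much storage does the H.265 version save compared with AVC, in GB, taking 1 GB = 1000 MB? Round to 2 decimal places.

26 min = 1560 s
Audio: 128 kbps = 0.128 Mbps.
AVC: 11.828 Mbps × 1560 s = 18451.7 Mb = 2.306 GB.
H.265: 5.818 Mbps × 1560 s = 9076.1 Mb = 1.135 GB.
Saving: 2.306 − 1.135 = 1.172 GB.

1.17 GB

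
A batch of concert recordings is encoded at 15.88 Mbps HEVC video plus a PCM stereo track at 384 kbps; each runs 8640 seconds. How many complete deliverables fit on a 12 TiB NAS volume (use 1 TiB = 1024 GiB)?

Audio: 384 kbps = 0.384 Mbps.
Total bitrate: 16.264 Mbps.
Per item: 16.264 Mbps × 8640 s = 140,521 Mb = 17,565 MB.
Capacity: 12 TiB = 105,553,116 Mb; 751.16 items → 751 complete.

751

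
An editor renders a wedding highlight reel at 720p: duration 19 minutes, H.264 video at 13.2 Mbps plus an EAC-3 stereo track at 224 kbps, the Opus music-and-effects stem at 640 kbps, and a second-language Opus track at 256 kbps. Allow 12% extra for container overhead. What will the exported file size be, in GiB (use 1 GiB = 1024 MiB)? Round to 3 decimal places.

2.129 GiB

19 min = 1140 s
Audio total: 224 + 640 + 256 = 1120 kbps = 1.120 Mbps.
Total bitrate: 13.2 + 1.120 = 14.320 Mbps.
Stream data: 14.320 Mbps × 1140 s = 16324.8 Mb.
With 12% container overhead: ×1.12.
18,284 Mb = 2,285,472,000 bytes ÷ 1,073,741,824 = 2.129 GiB.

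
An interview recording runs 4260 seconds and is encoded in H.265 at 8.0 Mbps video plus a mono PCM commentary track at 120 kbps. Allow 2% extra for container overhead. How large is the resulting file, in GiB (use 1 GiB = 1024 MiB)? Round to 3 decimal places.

4.107 GiB

Audio: 120 kbps = 0.120 Mbps.
Total bitrate: 8.0 + 0.120 = 8.120 Mbps.
Stream data: 8.120 Mbps × 4260 s = 34591.2 Mb.
With 2% container overhead: ×1.02.
35,283 Mb = 4,410,378,000 bytes ÷ 1,073,741,824 = 4.107 GiB.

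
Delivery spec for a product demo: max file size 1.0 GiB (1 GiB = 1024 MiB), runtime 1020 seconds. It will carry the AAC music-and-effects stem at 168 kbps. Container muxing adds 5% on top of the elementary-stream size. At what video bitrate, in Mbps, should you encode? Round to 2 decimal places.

Budget: 1.0 GiB = 8589.9 Mb.
Stream payload after overhead: 8589.9 / 1.05 = 8180.9 Mb.
Total bitrate budget: 8180.9 Mb / 1020 s = 8.020 Mbps.
Audio: 168 kbps = 0.168 Mbps.
Video: 8.020 − 0.168 = 7.852 Mbps.

7.85 Mbps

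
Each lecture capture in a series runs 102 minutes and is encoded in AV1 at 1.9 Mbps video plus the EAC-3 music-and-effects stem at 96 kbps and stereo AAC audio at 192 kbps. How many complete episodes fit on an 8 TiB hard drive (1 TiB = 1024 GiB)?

102 min = 6120 s
Audio total: 96 + 192 = 288 kbps = 0.288 Mbps.
Total bitrate: 2.188 Mbps.
Per item: 2.188 Mbps × 6120 s = 13,391 Mb = 1,674 MB.
Capacity: 8 TiB = 70,368,744 Mb; 5255.10 items → 5255 complete.

5255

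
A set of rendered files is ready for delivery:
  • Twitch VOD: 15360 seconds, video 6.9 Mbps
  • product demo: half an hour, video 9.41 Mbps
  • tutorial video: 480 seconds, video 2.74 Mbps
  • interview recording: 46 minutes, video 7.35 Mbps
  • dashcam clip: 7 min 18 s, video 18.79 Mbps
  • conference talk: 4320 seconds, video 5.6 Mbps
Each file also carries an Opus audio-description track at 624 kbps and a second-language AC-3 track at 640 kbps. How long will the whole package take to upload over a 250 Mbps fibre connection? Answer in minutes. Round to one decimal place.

13.9 minutes

Audio total: 624 + 640 = 1264 kbps = 1.264 Mbps.
Twitch VOD: 8.164 Mbps × 15360 s = 125399.0 Mb
product demo: 10.674 Mbps × 1800 s = 19213.2 Mb
tutorial video: 4.004 Mbps × 480 s = 1921.9 Mb
interview recording: 8.614 Mbps × 2760 s = 23774.6 Mb
dashcam clip: 20.054 Mbps × 438 s = 8783.7 Mb
conference talk: 6.864 Mbps × 4320 s = 29652.5 Mb
Total: 208744.9 Mb = 26093.1 MB.
At 250 Mbps: 208744.9 / 250 = 835 s ≈ 13.9 minutes.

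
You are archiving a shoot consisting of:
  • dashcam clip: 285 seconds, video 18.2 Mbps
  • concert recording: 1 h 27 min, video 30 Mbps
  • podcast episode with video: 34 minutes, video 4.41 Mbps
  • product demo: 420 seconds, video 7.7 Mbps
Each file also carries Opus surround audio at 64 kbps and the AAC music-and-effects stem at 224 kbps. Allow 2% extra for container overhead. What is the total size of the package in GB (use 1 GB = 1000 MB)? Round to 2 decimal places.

22.48 GB

Audio total: 64 + 224 = 288 kbps = 0.288 Mbps.
dashcam clip: 18.488 Mbps × 285 s × 1.02 = 5374.5 Mb
concert recording: 30.288 Mbps × 5220 s × 1.02 = 161265.4 Mb
podcast episode with video: 4.698 Mbps × 2040 s × 1.02 = 9775.6 Mb
product demo: 7.988 Mbps × 420 s × 1.02 = 3422.1 Mb
Total: 179837.5 Mb = 22479.7 MB.
= 22.48 GB.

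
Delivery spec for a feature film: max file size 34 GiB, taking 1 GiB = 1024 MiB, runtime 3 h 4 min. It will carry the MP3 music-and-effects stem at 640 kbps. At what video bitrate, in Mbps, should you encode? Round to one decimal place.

Budget: 34 GiB = 292057.8 Mb.
3 h 4 min = 184 min = 11040 s
Total bitrate budget: 292057.8 Mb / 11040 s = 26.455 Mbps.
Audio: 640 kbps = 0.640 Mbps.
Video: 26.455 − 0.640 = 25.815 Mbps.

25.8 Mbps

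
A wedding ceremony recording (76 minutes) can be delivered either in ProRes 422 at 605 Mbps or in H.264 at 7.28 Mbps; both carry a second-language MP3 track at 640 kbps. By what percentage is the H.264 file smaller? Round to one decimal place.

98.7%

76 min = 4560 s
Audio: 640 kbps = 0.640 Mbps.
ProRes 422: 605.640 Mbps × 4560 s = 2761718.4 Mb = 345.215 GB.
H.264: 7.920 Mbps × 4560 s = 36115.2 Mb = 4.514 GB.
Reduction: (1 − 4.514/345.215) × 100 = 98.69%.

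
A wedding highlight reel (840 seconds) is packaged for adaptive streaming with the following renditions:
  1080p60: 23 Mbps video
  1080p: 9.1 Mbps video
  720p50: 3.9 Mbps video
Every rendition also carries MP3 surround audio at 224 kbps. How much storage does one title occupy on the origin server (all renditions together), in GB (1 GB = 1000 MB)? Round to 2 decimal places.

3.85 GB

Audio: 224 kbps = 0.224 Mbps.
Sum of rendition bitrates: (23+0.224) + (9.1+0.224) + (3.9+0.224) = 36.672 Mbps.
× 840 s = 30,804 Mb = 3,851 MB = 3.851 GB.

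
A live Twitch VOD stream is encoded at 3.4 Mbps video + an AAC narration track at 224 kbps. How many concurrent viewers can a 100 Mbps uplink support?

Audio: 224 kbps = 0.224 Mbps.
Per-viewer media rate: 3.624 Mbps.
100 Mbps = 100.0 Mbps; 100.0 / 3.624 = 27.59 → 27 viewers.

27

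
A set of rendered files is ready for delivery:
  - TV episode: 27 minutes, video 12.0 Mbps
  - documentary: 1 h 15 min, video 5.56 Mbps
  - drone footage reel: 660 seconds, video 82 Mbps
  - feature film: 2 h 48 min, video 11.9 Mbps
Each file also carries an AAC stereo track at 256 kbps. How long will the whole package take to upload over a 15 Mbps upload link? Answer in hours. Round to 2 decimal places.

4.13 hours

Audio: 256 kbps = 0.256 Mbps.
TV episode: 12.256 Mbps × 1620 s = 19854.7 Mb
documentary: 5.816 Mbps × 4500 s = 26172.0 Mb
drone footage reel: 82.256 Mbps × 660 s = 54289.0 Mb
feature film: 12.156 Mbps × 10080 s = 122532.5 Mb
Total: 222848.2 Mb = 27856.0 MB.
At 15 Mbps: 222848.2 / 15 = 14857 s ≈ 4.13 hours.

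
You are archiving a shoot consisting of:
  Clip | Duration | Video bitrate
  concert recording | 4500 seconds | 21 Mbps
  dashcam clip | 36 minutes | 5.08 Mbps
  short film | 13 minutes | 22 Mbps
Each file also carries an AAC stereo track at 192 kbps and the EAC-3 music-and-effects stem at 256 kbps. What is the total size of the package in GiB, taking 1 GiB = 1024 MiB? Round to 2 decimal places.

14.66 GiB

Audio total: 192 + 256 = 448 kbps = 0.448 Mbps.
concert recording: 21.448 Mbps × 4500 s = 96516.0 Mb
dashcam clip: 5.528 Mbps × 2160 s = 11940.5 Mb
short film: 22.448 Mbps × 780 s = 17509.4 Mb
Total: 125965.9 Mb = 15745.7 MB.
= 14.66 GiB.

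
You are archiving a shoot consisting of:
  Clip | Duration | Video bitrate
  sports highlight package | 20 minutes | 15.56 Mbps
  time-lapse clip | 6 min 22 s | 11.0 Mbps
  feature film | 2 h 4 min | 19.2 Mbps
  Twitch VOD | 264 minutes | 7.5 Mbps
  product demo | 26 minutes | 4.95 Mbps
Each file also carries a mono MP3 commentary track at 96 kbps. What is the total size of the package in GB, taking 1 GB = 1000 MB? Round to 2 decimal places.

36.85 GB

Audio: 96 kbps = 0.096 Mbps.
sports highlight package: 15.656 Mbps × 1200 s = 18787.2 Mb
time-lapse clip: 11.096 Mbps × 382 s = 4238.7 Mb
feature film: 19.296 Mbps × 7440 s = 143562.2 Mb
Twitch VOD: 7.596 Mbps × 15840 s = 120320.6 Mb
product demo: 5.046 Mbps × 1560 s = 7871.8 Mb
Total: 294780.5 Mb = 36847.6 MB.
= 36.85 GB.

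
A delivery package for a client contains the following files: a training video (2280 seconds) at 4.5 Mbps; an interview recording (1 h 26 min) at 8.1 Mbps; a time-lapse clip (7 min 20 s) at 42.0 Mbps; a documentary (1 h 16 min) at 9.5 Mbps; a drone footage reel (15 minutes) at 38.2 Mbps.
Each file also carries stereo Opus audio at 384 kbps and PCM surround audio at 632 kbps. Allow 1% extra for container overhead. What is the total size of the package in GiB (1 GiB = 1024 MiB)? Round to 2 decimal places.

19.02 GiB

Audio total: 384 + 632 = 1016 kbps = 1.016 Mbps.
training video: 5.516 Mbps × 2280 s × 1.01 = 12702.2 Mb
interview recording: 9.116 Mbps × 5160 s × 1.01 = 47508.9 Mb
time-lapse clip: 43.016 Mbps × 440 s × 1.01 = 19116.3 Mb
documentary: 10.516 Mbps × 4560 s × 1.01 = 48432.5 Mb
drone footage reel: 39.216 Mbps × 900 s × 1.01 = 35647.3 Mb
Total: 163407.3 Mb = 20425.9 MB.
= 19.02 GiB.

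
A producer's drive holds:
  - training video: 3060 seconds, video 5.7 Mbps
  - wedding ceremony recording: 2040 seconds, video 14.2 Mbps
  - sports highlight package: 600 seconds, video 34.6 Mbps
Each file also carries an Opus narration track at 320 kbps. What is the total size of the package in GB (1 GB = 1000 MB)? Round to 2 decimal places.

Audio: 320 kbps = 0.320 Mbps.
training video: 6.020 Mbps × 3060 s = 18421.2 Mb
wedding ceremony recording: 14.520 Mbps × 2040 s = 29620.8 Mb
sports highlight package: 34.920 Mbps × 600 s = 20952.0 Mb
Total: 68994.0 Mb = 8624.2 MB.
= 8.624 GB.

8.62 GB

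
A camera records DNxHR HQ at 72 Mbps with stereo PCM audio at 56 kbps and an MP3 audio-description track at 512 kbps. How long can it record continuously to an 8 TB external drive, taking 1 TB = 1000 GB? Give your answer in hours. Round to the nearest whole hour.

245 hours

Audio total: 56 + 512 = 568 kbps = 0.568 Mbps.
Total bitrate: 72 + 0.568 = 72.568 Mbps.
Capacity: 8 TB = 64,000,000 Mb.
Recording time: 64,000,000 / 72.568 = 881,931 s ≈ 245 hours.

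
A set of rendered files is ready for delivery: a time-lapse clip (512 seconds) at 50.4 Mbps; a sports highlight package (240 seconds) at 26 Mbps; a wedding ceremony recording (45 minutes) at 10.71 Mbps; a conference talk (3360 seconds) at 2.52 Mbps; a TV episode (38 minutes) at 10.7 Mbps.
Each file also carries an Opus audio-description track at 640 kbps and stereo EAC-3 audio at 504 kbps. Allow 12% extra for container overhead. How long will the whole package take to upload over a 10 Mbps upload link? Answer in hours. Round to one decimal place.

3.2 hours

Audio total: 640 + 504 = 1144 kbps = 1.144 Mbps.
time-lapse clip: 51.544 Mbps × 512 s × 1.12 = 29557.4 Mb
sports highlight package: 27.144 Mbps × 240 s × 1.12 = 7296.3 Mb
wedding ceremony recording: 11.854 Mbps × 2700 s × 1.12 = 35846.5 Mb
conference talk: 3.664 Mbps × 3360 s × 1.12 = 13788.4 Mb
TV episode: 11.844 Mbps × 2280 s × 1.12 = 30244.8 Mb
Total: 116733.4 Mb = 14591.7 MB.
At 10 Mbps: 116733.4 / 10 = 11673 s ≈ 3.24 hours.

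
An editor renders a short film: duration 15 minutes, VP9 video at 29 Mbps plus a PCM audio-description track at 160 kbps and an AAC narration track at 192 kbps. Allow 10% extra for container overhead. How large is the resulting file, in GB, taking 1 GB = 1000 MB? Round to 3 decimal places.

3.632 GB

15 min = 900 s
Audio total: 160 + 192 = 352 kbps = 0.352 Mbps.
Total bitrate: 29 + 0.352 = 29.352 Mbps.
Stream data: 29.352 Mbps × 900 s = 26416.8 Mb.
With 10% container overhead: ×1.10.
29,058 Mb ÷ 8 = 3,632 MB → 3.632 GB.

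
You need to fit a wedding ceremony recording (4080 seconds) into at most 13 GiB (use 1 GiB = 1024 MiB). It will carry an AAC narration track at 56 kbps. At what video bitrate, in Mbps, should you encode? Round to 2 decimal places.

Budget: 13 GiB = 111669.1 Mb.
Total bitrate budget: 111669.1 Mb / 4080 s = 27.370 Mbps.
Audio: 56 kbps = 0.056 Mbps.
Video: 27.370 − 0.056 = 27.314 Mbps.

27.31 Mbps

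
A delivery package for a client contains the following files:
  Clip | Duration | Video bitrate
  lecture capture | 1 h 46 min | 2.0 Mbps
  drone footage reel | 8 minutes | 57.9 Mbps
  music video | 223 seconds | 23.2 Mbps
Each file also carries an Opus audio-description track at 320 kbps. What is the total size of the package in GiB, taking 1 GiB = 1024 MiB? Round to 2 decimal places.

5.58 GiB

Audio: 320 kbps = 0.320 Mbps.
lecture capture: 2.320 Mbps × 6360 s = 14755.2 Mb
drone footage reel: 58.220 Mbps × 480 s = 27945.6 Mb
music video: 23.520 Mbps × 223 s = 5245.0 Mb
Total: 47945.8 Mb = 5993.2 MB.
= 5.582 GiB.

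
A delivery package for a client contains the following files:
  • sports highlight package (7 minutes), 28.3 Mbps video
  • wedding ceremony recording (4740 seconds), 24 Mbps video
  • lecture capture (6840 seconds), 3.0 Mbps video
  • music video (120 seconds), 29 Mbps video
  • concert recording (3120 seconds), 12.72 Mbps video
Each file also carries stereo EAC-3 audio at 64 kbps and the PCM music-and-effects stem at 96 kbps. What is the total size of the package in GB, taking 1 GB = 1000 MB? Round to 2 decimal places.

23.97 GB

Audio total: 64 + 96 = 160 kbps = 0.160 Mbps.
sports highlight package: 28.460 Mbps × 420 s = 11953.2 Mb
wedding ceremony recording: 24.160 Mbps × 4740 s = 114518.4 Mb
lecture capture: 3.160 Mbps × 6840 s = 21614.4 Mb
music video: 29.160 Mbps × 120 s = 3499.2 Mb
concert recording: 12.880 Mbps × 3120 s = 40185.6 Mb
Total: 191770.8 Mb = 23971.3 MB.
= 23.97 GB.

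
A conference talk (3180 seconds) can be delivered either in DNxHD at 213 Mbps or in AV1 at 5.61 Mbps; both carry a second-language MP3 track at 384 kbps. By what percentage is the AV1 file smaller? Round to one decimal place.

97.2%

Audio: 384 kbps = 0.384 Mbps.
DNxHD: 213.384 Mbps × 3180 s = 678561.1 Mb = 84.820 GB.
AV1: 5.994 Mbps × 3180 s = 19060.9 Mb = 2.383 GB.
Reduction: (1 − 2.383/84.820) × 100 = 97.19%.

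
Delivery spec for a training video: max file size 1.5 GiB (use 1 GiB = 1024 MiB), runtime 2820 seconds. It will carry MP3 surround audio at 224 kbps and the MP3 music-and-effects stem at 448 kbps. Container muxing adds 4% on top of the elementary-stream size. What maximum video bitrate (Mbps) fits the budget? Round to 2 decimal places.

3.72 Mbps

Budget: 1.5 GiB = 12884.9 Mb.
Stream payload after overhead: 12884.9 / 1.04 = 12389.3 Mb.
Total bitrate budget: 12389.3 Mb / 2820 s = 4.393 Mbps.
Audio total: 224 + 448 = 672 kbps = 0.672 Mbps.
Video: 4.393 − 0.672 = 3.721 Mbps.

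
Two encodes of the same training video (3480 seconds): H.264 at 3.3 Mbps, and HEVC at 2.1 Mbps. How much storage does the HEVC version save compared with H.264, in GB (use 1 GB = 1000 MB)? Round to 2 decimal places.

H.264: 3.300 Mbps × 3480 s = 11484.0 Mb = 1.435 GB.
HEVC: 2.100 Mbps × 3480 s = 7308.0 Mb = 0.913 GB.
Saving: 1.435 − 0.913 = 0.522 GB.

0.52 GB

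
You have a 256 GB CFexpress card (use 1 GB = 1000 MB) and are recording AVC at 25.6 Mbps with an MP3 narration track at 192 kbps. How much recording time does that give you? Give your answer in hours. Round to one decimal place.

Audio: 192 kbps = 0.192 Mbps.
Total bitrate: 25.6 + 0.192 = 25.792 Mbps.
Capacity: 256 GB = 2,048,000 Mb.
Recording time: 2,048,000 / 25.792 = 79,404 s ≈ 22.1 hours.

22.1 hours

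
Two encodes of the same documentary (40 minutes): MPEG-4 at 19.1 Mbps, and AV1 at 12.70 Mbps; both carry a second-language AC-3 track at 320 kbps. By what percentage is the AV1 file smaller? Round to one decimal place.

33.0%

40 min = 2400 s
Audio: 320 kbps = 0.320 Mbps.
MPEG-4: 19.420 Mbps × 2400 s = 46608.0 Mb = 5.826 GB.
AV1: 13.020 Mbps × 2400 s = 31248.0 Mb = 3.906 GB.
Reduction: (1 − 3.906/5.826) × 100 = 32.96%.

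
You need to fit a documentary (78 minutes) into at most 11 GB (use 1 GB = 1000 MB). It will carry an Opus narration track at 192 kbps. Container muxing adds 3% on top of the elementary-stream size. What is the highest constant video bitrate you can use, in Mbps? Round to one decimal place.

Budget: 11 GB = 88000.0 Mb.
Stream payload after overhead: 88000.0 / 1.03 = 85436.9 Mb.
78 min = 4680 s
Total bitrate budget: 85436.9 Mb / 4680 s = 18.256 Mbps.
Audio: 192 kbps = 0.192 Mbps.
Video: 18.256 − 0.192 = 18.064 Mbps.

18.1 Mbps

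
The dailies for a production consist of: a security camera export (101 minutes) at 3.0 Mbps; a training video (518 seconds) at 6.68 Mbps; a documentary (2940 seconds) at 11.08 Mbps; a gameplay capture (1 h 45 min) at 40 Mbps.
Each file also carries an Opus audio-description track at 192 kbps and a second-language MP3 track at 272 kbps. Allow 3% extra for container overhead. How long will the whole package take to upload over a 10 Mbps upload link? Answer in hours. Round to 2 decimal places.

Audio total: 192 + 272 = 464 kbps = 0.464 Mbps.
security camera export: 3.464 Mbps × 6060 s × 1.03 = 21621.6 Mb
training video: 7.144 Mbps × 518 s × 1.03 = 3811.6 Mb
documentary: 11.544 Mbps × 2940 s × 1.03 = 34957.5 Mb
gameplay capture: 40.464 Mbps × 6300 s × 1.03 = 262570.9 Mb
Total: 322961.6 Mb = 40370.2 MB.
At 10 Mbps: 322961.6 / 10 = 32296 s ≈ 8.97 hours.

8.97 hours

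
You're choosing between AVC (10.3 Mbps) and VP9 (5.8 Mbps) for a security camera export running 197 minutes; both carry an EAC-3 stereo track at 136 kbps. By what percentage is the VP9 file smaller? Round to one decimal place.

197 min = 11820 s
Audio: 136 kbps = 0.136 Mbps.
AVC: 10.436 Mbps × 11820 s = 123353.5 Mb = 15.419 GB.
VP9: 5.936 Mbps × 11820 s = 70163.5 Mb = 8.770 GB.
Reduction: (1 − 8.770/15.419) × 100 = 43.12%.

43.1%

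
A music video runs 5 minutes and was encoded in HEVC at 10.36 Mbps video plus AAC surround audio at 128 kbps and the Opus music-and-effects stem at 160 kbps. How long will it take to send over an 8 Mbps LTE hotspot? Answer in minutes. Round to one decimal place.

5 min = 300 s
Audio total: 128 + 160 = 288 kbps = 0.288 Mbps.
Total bitrate: 10.648 Mbps.
File: 10.648 Mbps × 300 s = 3194.4 Mb.
At 8 Mbps: 3194.4 / 8 = 399.3 s ≈ 6.66 minutes.

6.7 minutes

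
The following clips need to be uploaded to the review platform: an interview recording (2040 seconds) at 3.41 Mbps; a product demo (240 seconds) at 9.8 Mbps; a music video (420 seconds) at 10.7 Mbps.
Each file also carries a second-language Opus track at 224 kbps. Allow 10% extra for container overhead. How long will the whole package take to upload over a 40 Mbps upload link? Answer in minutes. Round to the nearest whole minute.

7 minutes

Audio: 224 kbps = 0.224 Mbps.
interview recording: 3.634 Mbps × 2040 s × 1.10 = 8154.7 Mb
product demo: 10.024 Mbps × 240 s × 1.10 = 2646.3 Mb
music video: 10.924 Mbps × 420 s × 1.10 = 5046.9 Mb
Total: 15847.9 Mb = 1981.0 MB.
At 40 Mbps: 15847.9 / 40 = 396 s ≈ 6.6 minutes.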